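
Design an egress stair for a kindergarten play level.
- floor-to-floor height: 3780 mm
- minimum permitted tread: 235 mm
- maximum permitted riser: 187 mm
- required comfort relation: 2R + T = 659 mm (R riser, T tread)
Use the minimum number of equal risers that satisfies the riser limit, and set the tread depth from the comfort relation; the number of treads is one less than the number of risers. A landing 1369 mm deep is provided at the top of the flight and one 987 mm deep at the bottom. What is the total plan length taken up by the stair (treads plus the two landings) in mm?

8336 mm

⌈3780/187⌉ = 21 risers.
R = 3780 ÷ 21 = 180 mm.
T = 659 − 2·180 = 299 mm, which satisfies the 235 mm minimum.
Going = (21 − 1) × 299 = 5980 mm.
Enclosure = 5980 + 1369 + 987 = 8336 mm.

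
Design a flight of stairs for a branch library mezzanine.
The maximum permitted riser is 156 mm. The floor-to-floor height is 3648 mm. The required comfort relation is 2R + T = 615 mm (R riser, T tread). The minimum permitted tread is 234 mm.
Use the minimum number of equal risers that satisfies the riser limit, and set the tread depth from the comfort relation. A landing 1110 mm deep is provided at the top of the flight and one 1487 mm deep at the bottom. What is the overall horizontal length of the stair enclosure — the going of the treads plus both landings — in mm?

9750 mm

At most 156 each: 3648/156 = 23.38, giving 24 risers.
Each riser is 3648/24 = 152 mm (≤ 156 mm).
Tread T = 615 − 2 × 152 = 311 mm (≥ 234 mm).
24 risers give 23 treads; going = 23 × 311 = 7153 mm.
Add landings: 7153 + 1110 + 1487 = 9750 mm.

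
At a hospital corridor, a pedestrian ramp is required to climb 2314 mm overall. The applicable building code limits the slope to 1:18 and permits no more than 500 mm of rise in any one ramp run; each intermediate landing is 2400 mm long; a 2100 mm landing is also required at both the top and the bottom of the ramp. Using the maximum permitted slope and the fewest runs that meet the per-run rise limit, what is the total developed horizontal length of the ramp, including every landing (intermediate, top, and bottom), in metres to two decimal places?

2314 / 500 = 4.628 → round up to 5 ramp runs. That means 4 intermediate landings.
Horizontal run for 2314 mm of rise at 1:18 is 2314 × 18 = 41652 mm.
4 intermediate landings contribute 4 × 2400 = 9600 mm.
Top and bottom landings: 2 × 2100 = 4200 mm.
Total = 41652 + 9600 + 4200 = 55452 mm.
= 55.45 m.

55.45 m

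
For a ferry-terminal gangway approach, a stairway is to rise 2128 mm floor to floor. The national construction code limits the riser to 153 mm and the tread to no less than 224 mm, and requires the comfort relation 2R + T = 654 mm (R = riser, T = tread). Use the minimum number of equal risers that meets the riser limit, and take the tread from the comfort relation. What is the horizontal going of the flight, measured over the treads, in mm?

2128 / 153 = 13.908 → round up to 14 risers.
Each riser is 2128/14 = 152 mm (≤ 153 mm).
From 2R + T = 654: T = 654 − 304 = 350 mm.
Treads = 14 − 1 = 13; going = 13 × 350 = 4550 mm.

4550 mm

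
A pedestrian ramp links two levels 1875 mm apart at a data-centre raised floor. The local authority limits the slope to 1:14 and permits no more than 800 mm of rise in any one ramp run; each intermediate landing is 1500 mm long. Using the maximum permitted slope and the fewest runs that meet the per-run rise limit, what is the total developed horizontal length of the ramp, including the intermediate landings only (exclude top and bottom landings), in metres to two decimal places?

29.25 m

⌈1875/800⌉ = 3 ramp runs. That means 2 intermediate landings.
Horizontal run for 1875 mm of rise at 1:14 is 1875 × 14 = 26250 mm.
2 intermediate landings contribute 2 × 1500 = 3000 mm.
Developed length = 26250 + 3000 = 29250 mm.
= 29.25 m.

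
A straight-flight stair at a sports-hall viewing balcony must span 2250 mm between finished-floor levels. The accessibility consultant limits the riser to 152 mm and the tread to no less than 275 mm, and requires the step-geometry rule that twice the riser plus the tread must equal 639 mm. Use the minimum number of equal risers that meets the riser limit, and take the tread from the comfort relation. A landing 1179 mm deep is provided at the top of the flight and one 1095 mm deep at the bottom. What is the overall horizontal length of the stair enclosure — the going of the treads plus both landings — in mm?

7020 mm

2250 / 152 = 14.803 → round up to 15 risers.
Each riser is 2250/15 = 150 mm (≤ 152 mm).
T = 639 − 2·150 = 339 mm, which satisfies the 275 mm minimum.
Going = (15 − 1) × 339 = 4746 mm.
Add landings: 4746 + 1179 + 1095 = 7020 mm.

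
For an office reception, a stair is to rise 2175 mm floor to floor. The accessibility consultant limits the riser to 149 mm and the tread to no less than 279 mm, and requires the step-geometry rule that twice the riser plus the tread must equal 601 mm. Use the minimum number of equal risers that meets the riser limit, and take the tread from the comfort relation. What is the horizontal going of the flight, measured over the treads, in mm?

4354 mm

At most 149 each: 2175/149 = 14.60, giving 15 risers.
Riser R = 2175 / 15 = 145 mm, within the 149 mm limit.
T = 601 − 2·145 = 311 mm, which satisfies the 279 mm minimum.
Treads = 15 − 1 = 14; going = 14 × 311 = 4354 mm.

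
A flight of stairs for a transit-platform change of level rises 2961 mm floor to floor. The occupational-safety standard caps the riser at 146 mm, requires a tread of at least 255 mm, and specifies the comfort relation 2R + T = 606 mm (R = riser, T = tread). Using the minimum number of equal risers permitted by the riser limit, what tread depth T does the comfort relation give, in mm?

324 mm

⌈2961/146⌉ = 21 risers.
Riser R = 2961 / 21 = 141 mm, within the 146 mm limit.
Tread T = 606 − 2 × 141 = 324 mm (≥ 255 mm).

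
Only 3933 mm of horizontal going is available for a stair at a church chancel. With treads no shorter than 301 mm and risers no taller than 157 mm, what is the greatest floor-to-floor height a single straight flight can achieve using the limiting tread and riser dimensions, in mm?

3933 / 301 = 13.07, so 13 treads fit.
Risers = treads + 1 = 14.
Maximum height = 14 × 157 = 2198 mm.

2198 mm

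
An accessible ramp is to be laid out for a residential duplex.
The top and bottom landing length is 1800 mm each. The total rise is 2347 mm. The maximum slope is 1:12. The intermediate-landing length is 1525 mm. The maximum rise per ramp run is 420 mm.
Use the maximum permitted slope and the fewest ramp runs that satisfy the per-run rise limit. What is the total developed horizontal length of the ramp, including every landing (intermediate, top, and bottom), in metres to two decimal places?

2347 / 420 = 5.588 → round up to 6 ramp runs. That means 5 intermediate landings.
Horizontal run for 2347 mm of rise at 1:12 is 2347 × 12 = 28164 mm.
Intermediate landings: 5 × 1525 = 7625 mm.
Top and bottom landings: 2 × 1800 = 3600 mm.
Total = 28164 + 7625 + 3600 = 39389 mm.
= 39.39 m.

39.39 m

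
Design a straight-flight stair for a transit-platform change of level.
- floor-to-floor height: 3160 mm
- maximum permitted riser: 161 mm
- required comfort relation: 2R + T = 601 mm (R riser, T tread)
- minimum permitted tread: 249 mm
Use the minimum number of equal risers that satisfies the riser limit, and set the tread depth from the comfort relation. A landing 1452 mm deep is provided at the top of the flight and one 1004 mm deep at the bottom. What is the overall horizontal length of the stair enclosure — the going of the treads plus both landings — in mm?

⌈3160/161⌉ = 20 risers.
R = 3160 ÷ 20 = 158 mm.
T = 601 − 2·158 = 285 mm, which satisfies the 249 mm minimum.
Going = (20 − 1) × 285 = 5415 mm.
Add landings: 5415 + 1452 + 1004 = 7871 mm.

7871 mm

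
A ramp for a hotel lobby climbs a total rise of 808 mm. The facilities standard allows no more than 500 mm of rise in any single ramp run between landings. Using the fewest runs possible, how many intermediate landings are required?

808 / 500 = 1.62, so 2 ramp runs are needed.
2 runs are separated by 1 intermediate landings.

1 intermediate landings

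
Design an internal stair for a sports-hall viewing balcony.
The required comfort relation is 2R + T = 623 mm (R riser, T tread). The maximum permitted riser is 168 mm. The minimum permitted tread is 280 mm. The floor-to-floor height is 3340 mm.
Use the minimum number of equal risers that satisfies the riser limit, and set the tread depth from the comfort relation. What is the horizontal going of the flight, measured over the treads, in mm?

5491 mm

At most 168 each: 3340/168 = 19.88, giving 20 risers.
R = 3340 ÷ 20 = 167 mm.
Tread T = 623 − 2 × 167 = 289 mm (≥ 280 mm).
20 risers give 19 treads; going = 19 × 289 = 5491 mm.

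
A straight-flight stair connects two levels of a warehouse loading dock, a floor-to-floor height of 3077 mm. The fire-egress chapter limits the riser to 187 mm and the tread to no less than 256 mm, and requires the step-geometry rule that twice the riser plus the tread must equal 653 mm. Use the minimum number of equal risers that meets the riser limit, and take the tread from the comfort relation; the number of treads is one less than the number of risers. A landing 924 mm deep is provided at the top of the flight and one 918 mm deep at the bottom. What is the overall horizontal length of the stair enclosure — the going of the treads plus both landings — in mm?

3077 / 187 = 16.455 → round up to 17 risers.
Each riser is 3077/17 = 181 mm (≤ 187 mm).
Tread T = 653 − 2 × 181 = 291 mm (≥ 256 mm).
Going = (17 − 1) × 291 = 4656 mm.
Add landings: 4656 + 924 + 918 = 6498 mm.

6498 mm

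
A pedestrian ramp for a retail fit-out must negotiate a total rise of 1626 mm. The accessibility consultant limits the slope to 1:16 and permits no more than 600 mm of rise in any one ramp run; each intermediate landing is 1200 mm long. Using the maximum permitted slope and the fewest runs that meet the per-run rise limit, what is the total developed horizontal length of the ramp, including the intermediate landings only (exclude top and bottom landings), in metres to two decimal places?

28.42 m

⌈1626/600⌉ = 3 ramp runs. That means 2 intermediate landings.
Ramp run (horizontal) at 1:16: 1626 × 16 = 26016 mm.
2 intermediate landings contribute 2 × 1200 = 2400 mm.
Developed length = 26016 + 2400 = 28416 mm.
= 28.42 m.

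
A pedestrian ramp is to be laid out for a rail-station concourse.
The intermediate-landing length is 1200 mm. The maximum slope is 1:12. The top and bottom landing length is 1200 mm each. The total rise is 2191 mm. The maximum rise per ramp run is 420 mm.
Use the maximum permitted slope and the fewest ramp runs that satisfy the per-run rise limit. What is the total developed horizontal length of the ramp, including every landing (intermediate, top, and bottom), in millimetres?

34692 mm

2191 / 420 = 5.217 → round up to 6 ramp runs. That means 5 intermediate landings.
Horizontal run for 2191 mm of rise at 1:12 is 2191 × 12 = 26292 mm.
Intermediate landings: 5 × 1200 = 6000 mm.
Top and bottom landings: 2 × 1200 = 2400 mm.
Total = 26292 + 6000 + 2400 = 34692 mm.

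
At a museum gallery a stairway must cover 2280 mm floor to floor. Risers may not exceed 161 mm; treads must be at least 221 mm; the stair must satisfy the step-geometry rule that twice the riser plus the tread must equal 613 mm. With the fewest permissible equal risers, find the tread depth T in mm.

309 mm

2280 / 161 = 14.16, so 15 risers are needed.
R = 2280 ÷ 15 = 152 mm.
Tread T = 613 − 2 × 152 = 309 mm (≥ 221 mm).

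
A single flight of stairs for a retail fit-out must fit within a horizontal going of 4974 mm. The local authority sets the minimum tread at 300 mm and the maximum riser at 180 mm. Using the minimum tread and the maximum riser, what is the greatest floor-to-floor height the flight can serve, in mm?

3060 mm

Treads that fit: ⌊4974 / 300⌋ = 16.
Risers = treads + 1 = 17.
Maximum height = 17 × 180 = 3060 mm.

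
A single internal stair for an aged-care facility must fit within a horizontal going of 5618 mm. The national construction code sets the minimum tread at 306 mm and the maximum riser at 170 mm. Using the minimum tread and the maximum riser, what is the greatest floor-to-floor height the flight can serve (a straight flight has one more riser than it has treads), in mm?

3230 mm

Treads that fit: ⌊5618 / 306⌋ = 18.
Risers = treads + 1 = 19.
Maximum height = 19 × 170 = 3230 mm.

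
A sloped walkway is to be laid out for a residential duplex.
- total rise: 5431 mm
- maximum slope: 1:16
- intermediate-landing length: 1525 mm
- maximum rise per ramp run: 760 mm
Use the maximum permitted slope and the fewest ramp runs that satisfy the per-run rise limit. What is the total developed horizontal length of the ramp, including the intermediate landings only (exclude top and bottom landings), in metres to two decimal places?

⌈5431/760⌉ = 8 ramp runs. That means 7 intermediate landings.
Ramp run (horizontal) at 1:16: 5431 × 16 = 86896 mm.
Intermediate landings: 7 × 1525 = 10675 mm.
Developed length = 86896 + 10675 = 97571 mm.
= 97.57 m.

97.57 m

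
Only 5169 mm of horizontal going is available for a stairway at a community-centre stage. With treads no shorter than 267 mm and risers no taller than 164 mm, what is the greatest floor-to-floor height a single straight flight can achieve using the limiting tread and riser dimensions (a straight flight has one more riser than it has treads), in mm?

5169 / 267 = 19.36, so 19 treads fit.
Risers = treads + 1 = 20.
Maximum height = 20 × 164 = 3280 mm.

3280 mm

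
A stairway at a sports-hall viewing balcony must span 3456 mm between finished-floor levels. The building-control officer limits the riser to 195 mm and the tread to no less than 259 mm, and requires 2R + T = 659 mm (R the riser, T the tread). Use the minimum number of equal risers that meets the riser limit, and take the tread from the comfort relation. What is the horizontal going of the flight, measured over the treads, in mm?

⌈3456/195⌉ = 18 risers.
Riser R = 3456 / 18 = 192 mm, within the 195 mm limit.
T = 659 − 2·192 = 275 mm, which satisfies the 259 mm minimum.
18 risers give 17 treads; going = 17 × 275 = 4675 mm.

4675 mm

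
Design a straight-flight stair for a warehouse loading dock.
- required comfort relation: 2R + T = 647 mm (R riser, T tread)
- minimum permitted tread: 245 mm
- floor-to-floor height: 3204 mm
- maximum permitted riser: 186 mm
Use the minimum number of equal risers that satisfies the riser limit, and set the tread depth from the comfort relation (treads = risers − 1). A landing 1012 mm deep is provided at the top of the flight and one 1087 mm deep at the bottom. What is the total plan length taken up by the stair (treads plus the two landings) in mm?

7046 mm

At most 186 each: 3204/186 = 17.23, giving 18 risers.
Riser R = 3204 / 18 = 178 mm, within the 186 mm limit.
Tread T = 647 − 2 × 178 = 291 mm (≥ 245 mm).
Treads = 18 − 1 = 17; going = 17 × 291 = 4947 mm.
Add landings: 4947 + 1012 + 1087 = 7046 mm.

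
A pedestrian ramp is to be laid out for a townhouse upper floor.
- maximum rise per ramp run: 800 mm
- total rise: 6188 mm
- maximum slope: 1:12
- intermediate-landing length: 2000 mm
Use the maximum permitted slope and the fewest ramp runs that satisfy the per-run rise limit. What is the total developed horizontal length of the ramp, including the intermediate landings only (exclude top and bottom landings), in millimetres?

⌈6188/800⌉ = 8 ramp runs. That means 7 intermediate landings.
Horizontal run for 6188 mm of rise at 1:12 is 6188 × 12 = 74256 mm.
Intermediate landings: 7 × 2000 = 14000 mm.
Total developed length = 74256 + 14000 = 88256 mm.

88256 mm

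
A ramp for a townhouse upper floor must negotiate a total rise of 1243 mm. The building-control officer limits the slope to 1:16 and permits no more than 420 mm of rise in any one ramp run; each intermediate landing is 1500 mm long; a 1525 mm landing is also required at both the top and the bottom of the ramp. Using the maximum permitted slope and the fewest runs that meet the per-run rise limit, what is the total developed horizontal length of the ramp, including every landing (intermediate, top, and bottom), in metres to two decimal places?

At most 420 each: 1243/420 = 2.96, giving 3 ramp runs. That means 2 intermediate landings.
Horizontal run for 1243 mm of rise at 1:16 is 1243 × 16 = 19888 mm.
2 intermediate landings contribute 2 × 1500 = 3000 mm.
Top and bottom landings: 2 × 1525 = 3050 mm.
Total = 19888 + 3000 + 3050 = 25938 mm.
= 25.94 m.

25.94 m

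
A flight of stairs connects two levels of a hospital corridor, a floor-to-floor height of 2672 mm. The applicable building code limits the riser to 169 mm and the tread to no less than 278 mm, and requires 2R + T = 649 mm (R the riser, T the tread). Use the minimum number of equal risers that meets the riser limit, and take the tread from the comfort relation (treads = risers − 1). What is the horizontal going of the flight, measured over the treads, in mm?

⌈2672/169⌉ = 16 risers.
Riser R = 2672 / 16 = 167 mm, within the 169 mm limit.
From 2R + T = 649: T = 649 − 334 = 315 mm.
Going = (16 − 1) × 315 = 4725 mm.

4725 mm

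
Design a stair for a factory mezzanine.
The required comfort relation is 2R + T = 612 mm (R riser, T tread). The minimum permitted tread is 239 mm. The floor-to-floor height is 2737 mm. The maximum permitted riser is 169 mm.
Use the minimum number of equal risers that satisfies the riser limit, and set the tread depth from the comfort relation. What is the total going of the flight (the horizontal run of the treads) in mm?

4640 mm

2737 / 169 = 16.20, so 17 risers are needed.
Each riser is 2737/17 = 161 mm (≤ 169 mm).
Tread T = 612 − 2 × 161 = 290 mm (≥ 239 mm).
Treads = 17 − 1 = 16; going = 16 × 290 = 4640 mm.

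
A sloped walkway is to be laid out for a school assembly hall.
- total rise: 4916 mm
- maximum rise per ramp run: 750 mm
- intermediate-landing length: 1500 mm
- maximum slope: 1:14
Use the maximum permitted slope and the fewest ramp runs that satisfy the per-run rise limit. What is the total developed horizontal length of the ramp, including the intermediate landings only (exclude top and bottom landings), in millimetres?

4916 / 750 = 6.555 → round up to 7 ramp runs. That means 6 intermediate landings.
Ramp run (horizontal) at 1:14: 4916 × 14 = 68824 mm.
Intermediate landings: 6 × 1500 = 9000 mm.
Total developed length = 68824 + 9000 = 77824 mm.

77824 mm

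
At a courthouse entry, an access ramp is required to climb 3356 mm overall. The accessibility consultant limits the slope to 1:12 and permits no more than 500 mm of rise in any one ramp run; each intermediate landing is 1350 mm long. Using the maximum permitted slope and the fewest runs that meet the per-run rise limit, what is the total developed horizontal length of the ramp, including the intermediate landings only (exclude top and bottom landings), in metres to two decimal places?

48.37 m

3356 / 500 = 6.712 → round up to 7 ramp runs. That means 6 intermediate landings.
Horizontal run for 3356 mm of rise at 1:12 is 3356 × 12 = 40272 mm.
Intermediate landings: 6 × 1350 = 8100 mm.
Developed length = 40272 + 8100 = 48372 mm.
= 48.37 m.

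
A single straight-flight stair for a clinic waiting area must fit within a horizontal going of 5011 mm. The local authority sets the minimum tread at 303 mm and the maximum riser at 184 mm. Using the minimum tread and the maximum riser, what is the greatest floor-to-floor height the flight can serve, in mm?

Treads that fit: ⌊5011 / 303⌋ = 16.
Risers = treads + 1 = 17.
Maximum height = 17 × 184 = 3128 mm.

3128 mm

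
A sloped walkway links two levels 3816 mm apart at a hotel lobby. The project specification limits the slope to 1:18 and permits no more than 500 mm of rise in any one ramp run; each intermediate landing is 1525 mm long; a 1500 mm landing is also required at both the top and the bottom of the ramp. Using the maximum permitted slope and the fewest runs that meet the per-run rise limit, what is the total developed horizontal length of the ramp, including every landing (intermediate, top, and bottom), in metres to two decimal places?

82.36 m

At most 500 each: 3816/500 = 7.63, giving 8 ramp runs. That means 7 intermediate landings.
Horizontal run for 3816 mm of rise at 1:18 is 3816 × 18 = 68688 mm.
Intermediate landings: 7 × 1525 = 10675 mm.
Top and bottom landings: 2 × 1500 = 3000 mm.
Total = 68688 + 10675 + 3000 = 82363 mm.
= 82.36 m.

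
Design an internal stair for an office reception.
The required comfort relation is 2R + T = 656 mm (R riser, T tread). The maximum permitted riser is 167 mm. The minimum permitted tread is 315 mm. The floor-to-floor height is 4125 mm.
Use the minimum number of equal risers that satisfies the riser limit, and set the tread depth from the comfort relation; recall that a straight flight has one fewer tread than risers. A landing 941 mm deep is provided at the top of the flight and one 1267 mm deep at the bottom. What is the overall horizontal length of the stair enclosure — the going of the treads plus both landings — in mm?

At most 167 each: 4125/167 = 24.70, giving 25 risers.
Riser R = 4125 / 25 = 165 mm, within the 167 mm limit.
From 2R + T = 656: T = 656 − 330 = 326 mm.
25 risers give 24 treads; going = 24 × 326 = 7824 mm.
Add landings: 7824 + 941 + 1267 = 10032 mm.

10032 mm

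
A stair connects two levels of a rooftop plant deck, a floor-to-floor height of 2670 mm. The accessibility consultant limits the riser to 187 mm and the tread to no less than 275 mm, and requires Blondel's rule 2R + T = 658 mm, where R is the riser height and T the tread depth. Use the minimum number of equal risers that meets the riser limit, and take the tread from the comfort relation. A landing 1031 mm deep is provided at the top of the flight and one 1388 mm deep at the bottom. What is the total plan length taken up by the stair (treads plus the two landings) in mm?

6647 mm

At most 187 each: 2670/187 = 14.28, giving 15 risers.
Each riser is 2670/15 = 178 mm (≤ 187 mm).
Tread T = 658 − 2 × 178 = 302 mm (≥ 275 mm).
Treads = 15 − 1 = 14; going = 14 × 302 = 4228 mm.
Add landings: 4228 + 1031 + 1388 = 6647 mm.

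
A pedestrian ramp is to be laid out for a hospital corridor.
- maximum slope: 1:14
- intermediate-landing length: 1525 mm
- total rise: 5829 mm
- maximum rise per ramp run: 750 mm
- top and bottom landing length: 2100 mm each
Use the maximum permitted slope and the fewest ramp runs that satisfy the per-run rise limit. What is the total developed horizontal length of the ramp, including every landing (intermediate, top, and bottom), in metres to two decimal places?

5829 / 750 = 7.77, so 8 ramp runs are needed. That means 7 intermediate landings.
Horizontal run for 5829 mm of rise at 1:14 is 5829 × 14 = 81606 mm.
7 intermediate landings contribute 7 × 1525 = 10675 mm.
Top and bottom landings: 2 × 2100 = 4200 mm.
Total = 81606 + 10675 + 4200 = 96481 mm.
= 96.48 m.

96.48 m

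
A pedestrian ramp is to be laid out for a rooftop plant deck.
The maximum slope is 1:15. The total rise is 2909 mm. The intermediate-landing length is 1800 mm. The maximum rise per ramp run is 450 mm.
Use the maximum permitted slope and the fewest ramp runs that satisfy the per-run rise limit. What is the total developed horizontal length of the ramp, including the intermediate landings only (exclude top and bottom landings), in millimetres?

2909 / 450 = 6.464 → round up to 7 ramp runs. That means 6 intermediate landings.
Horizontal run for 2909 mm of rise at 1:15 is 2909 × 15 = 43635 mm.
Intermediate landings: 6 × 1800 = 10800 mm.
Total developed length = 43635 + 10800 = 54435 mm.

54435 mm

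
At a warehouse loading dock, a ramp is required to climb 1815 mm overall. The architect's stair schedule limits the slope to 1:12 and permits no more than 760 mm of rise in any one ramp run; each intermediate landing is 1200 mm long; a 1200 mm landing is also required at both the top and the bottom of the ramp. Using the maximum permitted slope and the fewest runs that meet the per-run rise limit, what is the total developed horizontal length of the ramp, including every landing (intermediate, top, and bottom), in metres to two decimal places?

26.58 m

1815 / 760 = 2.388 → round up to 3 ramp runs. That means 2 intermediate landings.
Ramp run (horizontal) at 1:12: 1815 × 12 = 21780 mm.
Intermediate landings: 2 × 1200 = 2400 mm.
Top and bottom landings: 2 × 1200 = 2400 mm.
Total = 21780 + 2400 + 2400 = 26580 mm.
= 26.58 m.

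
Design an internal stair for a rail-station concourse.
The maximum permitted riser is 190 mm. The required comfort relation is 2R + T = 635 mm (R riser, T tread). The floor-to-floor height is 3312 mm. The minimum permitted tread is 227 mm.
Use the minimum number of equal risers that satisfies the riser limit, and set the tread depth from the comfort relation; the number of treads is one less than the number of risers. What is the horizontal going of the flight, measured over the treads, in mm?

3312 / 190 = 17.432 → round up to 18 risers.
R = 3312 ÷ 18 = 184 mm.
Tread T = 635 − 2 × 184 = 267 mm (≥ 227 mm).
Going = (18 − 1) × 267 = 4539 mm.

4539 mm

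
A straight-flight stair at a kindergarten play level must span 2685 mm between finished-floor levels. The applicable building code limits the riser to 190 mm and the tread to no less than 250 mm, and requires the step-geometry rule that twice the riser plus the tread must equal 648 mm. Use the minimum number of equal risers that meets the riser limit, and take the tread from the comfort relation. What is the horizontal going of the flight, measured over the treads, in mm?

At most 190 each: 2685/190 = 14.13, giving 15 risers.
Each riser is 2685/15 = 179 mm (≤ 190 mm).
From 2R + T = 648: T = 648 − 358 = 290 mm.
15 risers give 14 treads; going = 14 × 290 = 4060 mm.

4060 mm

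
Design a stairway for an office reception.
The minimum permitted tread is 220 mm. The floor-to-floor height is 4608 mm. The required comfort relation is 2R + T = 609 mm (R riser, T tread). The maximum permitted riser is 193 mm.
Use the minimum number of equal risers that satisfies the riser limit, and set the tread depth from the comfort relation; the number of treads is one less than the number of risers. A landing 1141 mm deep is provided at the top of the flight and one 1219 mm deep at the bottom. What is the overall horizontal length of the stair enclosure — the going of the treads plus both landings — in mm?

4608 / 193 = 23.876 → round up to 24 risers.
R = 4608 ÷ 24 = 192 mm.
From 2R + T = 609: T = 609 − 384 = 225 mm.
24 risers give 23 treads; going = 23 × 225 = 5175 mm.
Add landings: 5175 + 1141 + 1219 = 7535 mm.

7535 mm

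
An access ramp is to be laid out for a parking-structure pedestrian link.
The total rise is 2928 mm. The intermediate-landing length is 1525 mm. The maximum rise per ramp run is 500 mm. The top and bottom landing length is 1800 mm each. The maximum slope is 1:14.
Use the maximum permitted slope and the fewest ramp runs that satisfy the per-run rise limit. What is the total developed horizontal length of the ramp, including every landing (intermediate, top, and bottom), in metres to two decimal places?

52.22 m

At most 500 each: 2928/500 = 5.86, giving 6 ramp runs. That means 5 intermediate landings.
Horizontal run for 2928 mm of rise at 1:14 is 2928 × 14 = 40992 mm.
Intermediate landings: 5 × 1525 = 7625 mm.
Top and bottom landings: 2 × 1800 = 3600 mm.
Total = 40992 + 7625 + 3600 = 52217 mm.
= 52.22 m.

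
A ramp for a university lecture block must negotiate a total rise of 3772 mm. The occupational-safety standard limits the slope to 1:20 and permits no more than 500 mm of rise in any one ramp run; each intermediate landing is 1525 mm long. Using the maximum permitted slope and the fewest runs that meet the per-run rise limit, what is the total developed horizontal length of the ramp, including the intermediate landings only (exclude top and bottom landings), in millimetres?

86115 mm

At most 500 each: 3772/500 = 7.54, giving 8 ramp runs. That means 7 intermediate landings.
Horizontal run for 3772 mm of rise at 1:20 is 3772 × 20 = 75440 mm.
Intermediate landings: 7 × 1525 = 10675 mm.
Total developed length = 75440 + 10675 = 86115 mm.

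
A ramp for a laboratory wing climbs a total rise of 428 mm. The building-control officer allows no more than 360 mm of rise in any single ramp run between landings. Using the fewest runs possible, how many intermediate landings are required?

428 / 360 = 1.19, so 2 ramp runs are needed.
2 runs are separated by 1 intermediate landings.

1 intermediate landings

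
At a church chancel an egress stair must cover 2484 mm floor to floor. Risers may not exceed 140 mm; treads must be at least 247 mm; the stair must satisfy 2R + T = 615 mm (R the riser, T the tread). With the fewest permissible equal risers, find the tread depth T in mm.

339 mm

⌈2484/140⌉ = 18 risers.
Riser R = 2484 / 18 = 138 mm, within the 140 mm limit.
T = 615 − 2·138 = 339 mm, which satisfies the 247 mm minimum.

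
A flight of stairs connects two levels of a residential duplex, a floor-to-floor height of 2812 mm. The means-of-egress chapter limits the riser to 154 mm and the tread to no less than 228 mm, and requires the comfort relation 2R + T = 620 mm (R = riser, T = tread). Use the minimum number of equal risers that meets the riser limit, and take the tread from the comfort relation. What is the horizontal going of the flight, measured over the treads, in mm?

5832 mm

At most 154 each: 2812/154 = 18.26, giving 19 risers.
Riser R = 2812 / 19 = 148 mm, within the 154 mm limit.
From 2R + T = 620: T = 620 − 296 = 324 mm.
Treads = 19 − 1 = 18; going = 18 × 324 = 5832 mm.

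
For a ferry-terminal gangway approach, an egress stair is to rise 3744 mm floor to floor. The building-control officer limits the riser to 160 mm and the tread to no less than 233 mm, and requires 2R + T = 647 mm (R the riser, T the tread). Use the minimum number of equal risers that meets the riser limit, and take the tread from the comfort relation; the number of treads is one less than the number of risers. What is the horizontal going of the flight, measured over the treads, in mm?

7705 mm

At most 160 each: 3744/160 = 23.40, giving 24 risers.
Riser R = 3744 / 24 = 156 mm, within the 160 mm limit.
Tread T = 647 − 2 × 156 = 335 mm (≥ 233 mm).
Treads = 24 − 1 = 23; going = 23 × 335 = 7705 mm.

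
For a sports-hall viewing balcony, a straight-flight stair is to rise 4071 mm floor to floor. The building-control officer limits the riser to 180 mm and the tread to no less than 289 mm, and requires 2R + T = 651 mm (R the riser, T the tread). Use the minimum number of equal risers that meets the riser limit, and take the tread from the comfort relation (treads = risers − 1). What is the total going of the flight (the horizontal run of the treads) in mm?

6534 mm

At most 180 each: 4071/180 = 22.62, giving 23 risers.
Each riser is 4071/23 = 177 mm (≤ 180 mm).
From 2R + T = 651: T = 651 − 354 = 297 mm.
Going = (23 − 1) × 297 = 6534 mm.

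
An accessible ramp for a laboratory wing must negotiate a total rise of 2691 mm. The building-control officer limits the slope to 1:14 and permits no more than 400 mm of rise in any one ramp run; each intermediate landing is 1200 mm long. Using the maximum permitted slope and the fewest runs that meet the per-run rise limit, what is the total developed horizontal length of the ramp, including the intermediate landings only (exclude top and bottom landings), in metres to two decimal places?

2691 / 400 = 6.73, so 7 ramp runs are needed. That means 6 intermediate landings.
Ramp run (horizontal) at 1:14: 2691 × 14 = 37674 mm.
Intermediate landings: 6 × 1200 = 7200 mm.
Developed length = 37674 + 7200 = 44874 mm.
= 44.87 m.

44.87 m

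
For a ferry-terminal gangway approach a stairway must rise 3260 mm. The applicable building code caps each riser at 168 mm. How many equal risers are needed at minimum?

20 risers

3260 / 168 = 19.405 → round up to 20 risers.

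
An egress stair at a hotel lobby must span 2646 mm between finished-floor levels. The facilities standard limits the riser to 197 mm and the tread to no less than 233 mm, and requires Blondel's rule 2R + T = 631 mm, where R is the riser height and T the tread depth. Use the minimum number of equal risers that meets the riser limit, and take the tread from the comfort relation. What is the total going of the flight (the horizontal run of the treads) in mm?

⌈2646/197⌉ = 14 risers.
Each riser is 2646/14 = 189 mm (≤ 197 mm).
Tread T = 631 − 2 × 189 = 253 mm (≥ 233 mm).
Going = (14 − 1) × 253 = 3289 mm.

3289 mm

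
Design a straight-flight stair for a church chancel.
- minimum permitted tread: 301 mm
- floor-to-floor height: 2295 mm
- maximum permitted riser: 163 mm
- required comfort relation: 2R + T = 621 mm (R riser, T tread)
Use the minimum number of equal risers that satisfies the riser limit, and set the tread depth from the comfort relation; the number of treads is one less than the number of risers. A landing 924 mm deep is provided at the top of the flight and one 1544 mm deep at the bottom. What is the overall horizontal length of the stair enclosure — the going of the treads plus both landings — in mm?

2295 / 163 = 14.08, so 15 risers are needed.
Each riser is 2295/15 = 153 mm (≤ 163 mm).
Tread T = 621 − 2 × 153 = 315 mm (≥ 301 mm).
Going = (15 − 1) × 315 = 4410 mm.
Enclosure = 4410 + 924 + 1544 = 6878 mm.

6878 mm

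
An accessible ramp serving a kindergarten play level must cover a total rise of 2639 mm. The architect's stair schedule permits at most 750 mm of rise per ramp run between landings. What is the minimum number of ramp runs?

2639 / 750 = 3.519 → round up to 4 ramp runs.

4 runs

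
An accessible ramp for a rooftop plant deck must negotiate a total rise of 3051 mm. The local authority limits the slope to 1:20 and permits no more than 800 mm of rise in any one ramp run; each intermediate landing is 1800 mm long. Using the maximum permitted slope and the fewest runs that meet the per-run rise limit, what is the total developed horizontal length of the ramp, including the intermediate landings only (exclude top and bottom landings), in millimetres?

66420 mm

⌈3051/800⌉ = 4 ramp runs. That means 3 intermediate landings.
Horizontal run for 3051 mm of rise at 1:20 is 3051 × 20 = 61020 mm.
3 intermediate landings contribute 3 × 1800 = 5400 mm.
Developed length = 61020 + 5400 = 66420 mm.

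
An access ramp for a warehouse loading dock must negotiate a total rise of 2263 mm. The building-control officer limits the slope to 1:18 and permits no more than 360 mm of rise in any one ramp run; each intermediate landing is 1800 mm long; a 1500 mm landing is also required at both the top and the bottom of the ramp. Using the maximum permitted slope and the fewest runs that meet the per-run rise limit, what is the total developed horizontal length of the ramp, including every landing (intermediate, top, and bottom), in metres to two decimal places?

⌈2263/360⌉ = 7 ramp runs. That means 6 intermediate landings.
Ramp run (horizontal) at 1:18: 2263 × 18 = 40734 mm.
Intermediate landings: 6 × 1800 = 10800 mm.
Top and bottom landings: 2 × 1500 = 3000 mm.
Total = 40734 + 10800 + 3000 = 54534 mm.
= 54.53 m.

54.53 m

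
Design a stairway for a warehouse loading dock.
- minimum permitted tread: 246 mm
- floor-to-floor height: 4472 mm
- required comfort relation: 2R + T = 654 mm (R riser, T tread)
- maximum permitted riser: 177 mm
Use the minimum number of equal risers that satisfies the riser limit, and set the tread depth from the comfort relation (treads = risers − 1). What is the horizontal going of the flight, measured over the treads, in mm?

7750 mm

4472 / 177 = 25.266 → round up to 26 risers.
Riser R = 4472 / 26 = 172 mm, within the 177 mm limit.
From 2R + T = 654: T = 654 − 344 = 310 mm.
Going = (26 − 1) × 310 = 7750 mm.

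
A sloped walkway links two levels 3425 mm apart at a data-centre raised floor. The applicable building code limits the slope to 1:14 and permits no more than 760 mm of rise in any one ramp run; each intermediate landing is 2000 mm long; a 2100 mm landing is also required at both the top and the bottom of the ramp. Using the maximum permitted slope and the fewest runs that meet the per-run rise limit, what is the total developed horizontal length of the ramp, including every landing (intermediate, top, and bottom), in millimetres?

3425 / 760 = 4.51, so 5 ramp runs are needed. That means 4 intermediate landings.
Ramp run (horizontal) at 1:14: 3425 × 14 = 47950 mm.
4 intermediate landings contribute 4 × 2000 = 8000 mm.
Top and bottom landings: 2 × 2100 = 4200 mm.
Total = 47950 + 8000 + 4200 = 60150 mm.

60150 mm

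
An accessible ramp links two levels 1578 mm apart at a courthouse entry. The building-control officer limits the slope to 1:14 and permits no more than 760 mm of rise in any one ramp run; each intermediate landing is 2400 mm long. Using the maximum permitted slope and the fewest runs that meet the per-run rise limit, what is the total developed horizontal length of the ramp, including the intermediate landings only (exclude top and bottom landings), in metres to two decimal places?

⌈1578/760⌉ = 3 ramp runs. That means 2 intermediate landings.
Ramp run (horizontal) at 1:14: 1578 × 14 = 22092 mm.
2 intermediate landings contribute 2 × 2400 = 4800 mm.
Developed length = 22092 + 4800 = 26892 mm.
= 26.89 m.

26.89 m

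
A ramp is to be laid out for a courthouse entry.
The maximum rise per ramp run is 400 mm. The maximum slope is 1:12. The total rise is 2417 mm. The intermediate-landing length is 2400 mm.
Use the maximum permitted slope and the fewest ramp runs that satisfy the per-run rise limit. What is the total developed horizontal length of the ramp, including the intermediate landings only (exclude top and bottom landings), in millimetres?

43404 mm

2417 / 400 = 6.04, so 7 ramp runs are needed. That means 6 intermediate landings.
Horizontal run for 2417 mm of rise at 1:12 is 2417 × 12 = 29004 mm.
6 intermediate landings contribute 6 × 2400 = 14400 mm.
Developed length = 29004 + 14400 = 43404 mm.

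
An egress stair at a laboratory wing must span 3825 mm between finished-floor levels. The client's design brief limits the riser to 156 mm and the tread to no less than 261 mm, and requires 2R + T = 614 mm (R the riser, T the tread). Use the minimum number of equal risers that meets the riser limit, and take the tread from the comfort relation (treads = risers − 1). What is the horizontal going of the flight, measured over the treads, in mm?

7392 mm

3825 / 156 = 24.52, so 25 risers are needed.
Riser R = 3825 / 25 = 153 mm, within the 156 mm limit.
From 2R + T = 614: T = 614 − 306 = 308 mm.
Treads = 25 − 1 = 24; going = 24 × 308 = 7392 mm.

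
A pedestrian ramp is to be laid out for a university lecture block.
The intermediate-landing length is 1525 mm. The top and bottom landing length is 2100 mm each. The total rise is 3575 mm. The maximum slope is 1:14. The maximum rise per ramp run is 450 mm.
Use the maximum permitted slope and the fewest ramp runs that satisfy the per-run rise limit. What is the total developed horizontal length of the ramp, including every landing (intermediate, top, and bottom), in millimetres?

64925 mm

3575 / 450 = 7.94, so 8 ramp runs are needed. That means 7 intermediate landings.
Ramp run (horizontal) at 1:14: 3575 × 14 = 50050 mm.
Intermediate landings: 7 × 1525 = 10675 mm.
Top and bottom landings: 2 × 2100 = 4200 mm.
Total = 50050 + 10675 + 4200 = 64925 mm.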